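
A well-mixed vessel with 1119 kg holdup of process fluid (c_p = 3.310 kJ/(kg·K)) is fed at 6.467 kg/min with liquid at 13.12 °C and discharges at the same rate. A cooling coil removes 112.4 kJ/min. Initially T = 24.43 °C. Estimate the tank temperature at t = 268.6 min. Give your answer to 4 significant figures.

M c_p dT/dt = ṁ c_p (T_in − T) − Q̇.
τ = M/ṁ = 173.032 min; T_ss = T_in − Q̇/(ṁ c_p) = 13.12 − 112.4/(6.467·3.310) = 7.86908 °C.
T approaches T_ss exponentially: T(t) = T_ss + (T₀ − T_ss) e^(−t/τ).
T(268.6) = 7.86908 + (16.5609)·e^(−268.6/173.032) = 7.86908 + (16.5609)·0.211758 = 11.3760 °C.

11.38 °C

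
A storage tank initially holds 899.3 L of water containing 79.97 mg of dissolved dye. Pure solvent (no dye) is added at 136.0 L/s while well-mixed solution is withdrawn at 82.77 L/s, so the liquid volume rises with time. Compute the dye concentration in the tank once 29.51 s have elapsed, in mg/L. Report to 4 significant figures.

Let m(t) be the amount of dye. Volume: V(t) = V₀ + (Q_in − Q_out) t = 899.3 + 53.2300 t; V(29.51) = 2470.12 L.
Solute balance: dm/dt = 0 − Q_out C = −Q_out m/V(t).
dm/m = −Q_out dt/(V₀ + 53.2300 t); integrating gives ln(m/m₀) = −(Q_out/(Q_in−Q_out)) ln(V/V₀).
m = m₀ (V₀/V)^(Q_out/(Q_in−Q_out)) = 79.97 × (899.3/2470.12)^(1.55495) = 16.6186 mg.
C = m/V = 16.6186/2470.12 = 0.00672786 mg/L.

0.006728 mg/L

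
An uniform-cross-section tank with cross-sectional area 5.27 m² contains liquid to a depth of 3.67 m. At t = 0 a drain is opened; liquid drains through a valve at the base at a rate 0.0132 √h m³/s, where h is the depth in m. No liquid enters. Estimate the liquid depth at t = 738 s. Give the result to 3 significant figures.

Volume balance on the tank: A dh/dt = −0.0132 √h.
Separate and integrate: 2(√h − √h₀) = −(0.0132/A) t.
√h = √3.67 − 0.0132·738/(2·5.27) = 1.9157 − 0.92425 = 0.99147.
h = 0.99147² = 0.98302 m.

0.983 m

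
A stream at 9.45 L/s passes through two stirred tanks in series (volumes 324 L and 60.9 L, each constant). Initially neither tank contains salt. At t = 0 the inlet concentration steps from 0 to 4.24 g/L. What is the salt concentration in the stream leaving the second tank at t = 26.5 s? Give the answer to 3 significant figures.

Time constants: τᵢ = Vᵢ/Q for each well-mixed tank.
τ₁ = 324/9.45 = 34.286 s; τ₂ = 60.9/9.45 = 6.4444 s.
Solving the cascade with C₁(0)=C₂(0)=0 gives C₂(t) = C_in[1 − (τ₁ e^(−t/τ₁) − τ₂ e^(−t/τ₂))/(τ₁ − τ₂)].
At t = 26.5: e^(−t/τ₁) = 0.46166, e^(−t/τ₂) = 0.016374.
C₂ = 4.24·[1 − (34.286·0.46166 − 6.4444·0.016374)/(27.841)] = 4.24·0.43526 = 1.8455 g/L.

1.85 g/L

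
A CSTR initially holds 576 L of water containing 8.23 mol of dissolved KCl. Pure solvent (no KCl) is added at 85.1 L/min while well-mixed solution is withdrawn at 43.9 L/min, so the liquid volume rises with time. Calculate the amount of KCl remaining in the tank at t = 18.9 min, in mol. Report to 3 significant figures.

Let m(t) be the amount of KCl. Volume: V(t) = V₀ + (Q_in − Q_out) t = 576 + 41.200 t; V(18.9) = 1354.7 L.
Species balance (pure solvent in): dm/dt = −Q_out · m/V(t).
dm/m = −Q_out dt/(V₀ + 41.200 t); integrating gives ln(m/m₀) = −(Q_out/(Q_in−Q_out)) ln(V/V₀).
m = m₀ (V₀/V)^(Q_out/(Q_in−Q_out)) = 8.23 × (576/1354.7)^(1.0655) = 3.3086 mol.

3.31 mol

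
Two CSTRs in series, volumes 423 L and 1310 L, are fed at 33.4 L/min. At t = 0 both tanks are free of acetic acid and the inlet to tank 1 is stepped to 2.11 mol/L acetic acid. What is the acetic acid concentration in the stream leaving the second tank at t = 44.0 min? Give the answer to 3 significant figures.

Time constants: τᵢ = Vᵢ/Q for each well-mixed tank.
τ₁ = 423/33.4 = 12.665 min; τ₂ = 1310/33.4 = 39.222 min.
Solving the cascade with C₁(0)=C₂(0)=0 gives C₂(t) = C_in[1 − (τ₁ e^(−t/τ₁) − τ₂ e^(−t/τ₂))/(τ₁ − τ₂)].
At t = 44.0: e^(−t/τ₁) = 0.030986, e^(−t/τ₂) = 0.32568.
C₂ = 2.11·[1 − (12.665·0.030986 − 39.222·0.32568)/(-26.557)] = 2.11·0.53378 = 1.1263 mol/L.

1.13 mol/L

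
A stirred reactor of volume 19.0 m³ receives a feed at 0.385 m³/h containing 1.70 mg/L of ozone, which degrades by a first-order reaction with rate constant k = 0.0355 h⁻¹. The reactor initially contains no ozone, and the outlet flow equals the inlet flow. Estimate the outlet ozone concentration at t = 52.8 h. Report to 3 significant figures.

Species balance: V dC/dt = Q C_in − Q C − k V C.
dC/dt = (Q/V) C_in − (Q/V + k) C; effective rate a = Q/V + k = 0.020263 + 0.0355 = 0.055763 h⁻¹.
C_ss = Q C_in/(Q + kV) = 0.61774 mg/L; C(t) = C_ss + (C₀ − C_ss) e^(−a t).
C(52.8) = 0.61774 + (-0.61774)·e^(−0.055763·52.8) = 0.61774 + (-0.61774)·0.052639 = 0.58523 mg/L.

0.585 mg/L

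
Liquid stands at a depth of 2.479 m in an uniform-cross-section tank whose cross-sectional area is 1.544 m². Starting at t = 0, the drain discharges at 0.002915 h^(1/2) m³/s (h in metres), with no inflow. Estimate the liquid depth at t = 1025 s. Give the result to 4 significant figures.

With no inflow, A dh/dt = −0.002915 √h.
Separate and integrate: 2(√h − √h₀) = −(0.002915/A) t.
√h = √2.479 − 0.002915·1025/(2·1.544) = 1.57448 − 0.967576 = 0.606908.
h = 0.606908² = 0.368337 m.

0.3683 m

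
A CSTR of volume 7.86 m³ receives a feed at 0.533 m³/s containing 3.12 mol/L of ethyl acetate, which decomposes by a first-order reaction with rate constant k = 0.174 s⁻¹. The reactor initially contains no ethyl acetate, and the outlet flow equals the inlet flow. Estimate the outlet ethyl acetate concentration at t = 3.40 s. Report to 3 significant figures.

Accumulation = in − out − consumed: V dC/dt = Q C_in − Q C − k V C.
This is linear with rate a = Q/V + k = 0.24181 s⁻¹.
C_ss = Q C_in/(Q + kV) = 0.87495 mol/L; C(t) = C_ss + (C₀ − C_ss) e^(−a t).
C(3.40) = 0.87495 + (-0.87495)·e^(−0.24181·3.40) = 0.87495 + (-0.87495)·0.43948 = 0.49042 mol/L.

0.490 mol/L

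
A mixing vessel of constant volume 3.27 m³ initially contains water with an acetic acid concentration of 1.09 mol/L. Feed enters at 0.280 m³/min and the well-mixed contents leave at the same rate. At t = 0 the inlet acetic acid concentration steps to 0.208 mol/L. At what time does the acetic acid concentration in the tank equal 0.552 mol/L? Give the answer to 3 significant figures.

11.0 min

Species balance on the tank: V dC/dt = Q(C_in − C), so τ = V/Q = 11.679 min.
C(t) = C_in + (C₀ − C_in) e^(−t/τ). Set C = 0.552 and solve for t:
e^(−t/τ) = (C − C_in)/(C₀ − C_in) = (0.552 − 0.208)/(1.09 − 0.208) = 0.39002
t = −τ ln(…) = 11.679 × 0.94155 = 10.996 min.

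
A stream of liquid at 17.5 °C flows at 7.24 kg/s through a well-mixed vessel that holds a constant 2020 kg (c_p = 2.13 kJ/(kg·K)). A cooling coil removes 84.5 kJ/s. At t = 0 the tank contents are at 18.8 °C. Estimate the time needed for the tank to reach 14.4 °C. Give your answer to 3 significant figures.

292 s

M c_p dT/dt = ṁ c_p (T_in − T) − Q̇.
τ = M/ṁ = 279.01 s; T_ss = T_in − Q̇/(ṁ c_p) = 12.021 °C.
T(t) = T_ss + (T₀ − T_ss) e^(−t/τ). Set T = 14.4:
e^(−t/τ) = (14.4 − 12.021)/(18.8 − 12.021) = 0.35098
t = −279.01 · ln(0.35098) = 292.12 s.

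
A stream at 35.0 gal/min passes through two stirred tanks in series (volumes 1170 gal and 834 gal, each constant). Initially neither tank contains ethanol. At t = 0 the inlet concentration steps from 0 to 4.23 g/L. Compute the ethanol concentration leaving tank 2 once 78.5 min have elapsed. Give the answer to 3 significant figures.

3.21 g/L

Each tank obeys Vᵢ dCᵢ/dt = Q(Cᵢ₋₁ − Cᵢ), so τᵢ = Vᵢ/Q.
τ₁ = 1170/35.0 = 33.429 min; τ₂ = 834/35.0 = 23.829 min.
Solving the cascade with C₁(0)=C₂(0)=0 gives C₂(t) = C_in[1 − (τ₁ e^(−t/τ₁) − τ₂ e^(−t/τ₂))/(τ₁ − τ₂)].
At t = 78.5: e^(−t/τ₁) = 0.095532, e^(−t/τ₂) = 0.037092.
C₂ = 4.23·[1 − (33.429·0.095532 − 23.829·0.037092)/(9.6000)] = 4.23·0.75941 = 3.2123 g/L.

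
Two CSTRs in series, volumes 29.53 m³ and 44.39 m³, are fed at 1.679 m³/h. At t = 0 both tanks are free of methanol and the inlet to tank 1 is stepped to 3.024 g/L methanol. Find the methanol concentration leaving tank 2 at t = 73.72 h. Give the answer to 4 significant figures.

2.559 g/L

Time constants: τᵢ = Vᵢ/Q for each well-mixed tank.
τ₁ = 29.53/1.679 = 17.5878 h; τ₂ = 44.39/1.679 = 26.4384 h.
Tank 1: C₁ = C_in(1 − e^(−t/τ₁)). Tank 2 (τ₁ ≠ τ₂): C₂ = C_in[1 − (τ₁ e^(−t/τ₁) − τ₂ e^(−t/τ₂))/(τ₁ − τ₂)].
At t = 73.72: e^(−t/τ₁) = 0.0151231, e^(−t/τ₂) = 0.0615212.
C₂ = 3.024·[1 − (17.5878·0.0151231 − 26.4384·0.0615212)/(-8.85051)] = 3.024·0.846276 = 2.55914 g/L.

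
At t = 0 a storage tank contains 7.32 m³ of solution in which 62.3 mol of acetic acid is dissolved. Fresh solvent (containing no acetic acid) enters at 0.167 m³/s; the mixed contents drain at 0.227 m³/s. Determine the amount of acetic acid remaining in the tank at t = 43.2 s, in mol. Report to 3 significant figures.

Let m(t) be the amount of acetic acid. Volume: V(t) = V₀ + (Q_in − Q_out) t = 7.32 − 0.060000 t; V(43.2) = 4.7280 m³.
Species balance (pure solvent in): dm/dt = −Q_out · m/V(t).
dm/m = −Q_out dt/(V₀ − 0.060000 t); integrating gives ln(m/m₀) = −(Q_out/(Q_in−Q_out)) ln(V/V₀).
m = m₀ (V₀/V)^(Q_out/(Q_in−Q_out)) = 62.3 × (7.32/4.7280)^(-3.7833) = 11.920 mol.

11.9 mol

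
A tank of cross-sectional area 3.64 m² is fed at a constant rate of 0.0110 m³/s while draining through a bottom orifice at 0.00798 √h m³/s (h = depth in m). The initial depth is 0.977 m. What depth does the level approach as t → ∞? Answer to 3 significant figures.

1.90 m

A dh/dt = Q_in − 0.00798 √h. Steady state requires inflow = outflow:
Q_in = 0.00798 √h_ss ⇒ √h_ss = 0.0110/0.00798 = 1.3784.
h_ss = 1.3784² = 1.9001 m. (Since h₀ = 0.977 m < h_ss, the level will rise toward this value.)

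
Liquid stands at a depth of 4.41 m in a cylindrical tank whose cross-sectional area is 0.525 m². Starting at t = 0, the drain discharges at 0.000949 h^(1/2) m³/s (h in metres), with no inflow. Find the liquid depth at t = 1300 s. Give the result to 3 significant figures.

0.856 m

With no inflow, A dh/dt = −0.000949 √h.
∫ h^(−1/2) dh = −(0.000949/A) ∫ dt, giving 2√h = 2√h₀ − (0.000949/A) t.
√h = √4.41 − 0.000949·1300/(2·0.525) = 2.1000 − 1.1750 = 0.92505.
h = 0.92505² = 0.85571 m.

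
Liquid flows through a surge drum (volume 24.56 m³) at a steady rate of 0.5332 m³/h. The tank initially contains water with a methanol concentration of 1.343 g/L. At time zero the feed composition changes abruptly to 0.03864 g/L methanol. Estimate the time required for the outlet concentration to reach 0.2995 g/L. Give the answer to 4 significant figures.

Transient balance on the dissolved component: V dC/dt = Q(C_in − C), so τ = V/Q = 46.0615 h.
C(t) = C_in + (C₀ − C_in) e^(−t/τ). Set C = 0.2995 and solve for t:
e^(−t/τ) = (C − C_in)/(C₀ − C_in) = (0.2995 − 0.03864)/(1.343 − 0.03864) = 0.199991
t = −τ ln(…) = 46.0615 × 1.60948 = 74.1353 h.

74.14 h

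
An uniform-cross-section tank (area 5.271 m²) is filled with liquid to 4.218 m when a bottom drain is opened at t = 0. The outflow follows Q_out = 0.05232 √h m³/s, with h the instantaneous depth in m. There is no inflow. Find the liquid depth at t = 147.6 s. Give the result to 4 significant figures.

1.746 m

A dh/dt = −Q_out = −0.05232 √h.
∫ h^(−1/2) dh = −(0.05232/A) ∫ dt, giving 2√h = 2√h₀ − (0.05232/A) t.
√h = √4.218 − 0.05232·147.6/(2·5.271) = 2.05378 − 0.732540 = 1.32124.
h = 1.32124² = 1.74567 m.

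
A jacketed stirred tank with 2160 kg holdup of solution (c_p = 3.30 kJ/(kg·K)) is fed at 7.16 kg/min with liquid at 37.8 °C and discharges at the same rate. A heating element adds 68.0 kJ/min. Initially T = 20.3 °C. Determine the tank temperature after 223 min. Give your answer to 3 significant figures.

30.9 °C

First-law balance (no shaft work): M c_p dT/dt = ṁ c_p (T_in − T) + 68.0.
τ = M/ṁ = 301.68 min; T_ss = T_in + Q̇/(ṁ c_p) = 37.8 + 68.0/(7.16·3.30) = 40.678 °C.
Solution: T(t) = T_ss + (T₀ − T_ss) e^(−t/τ).
T(223) = 40.678 + (-20.378)·e^(−223/301.68) = 40.678 + (-20.378)·0.47749 = 30.948 °C.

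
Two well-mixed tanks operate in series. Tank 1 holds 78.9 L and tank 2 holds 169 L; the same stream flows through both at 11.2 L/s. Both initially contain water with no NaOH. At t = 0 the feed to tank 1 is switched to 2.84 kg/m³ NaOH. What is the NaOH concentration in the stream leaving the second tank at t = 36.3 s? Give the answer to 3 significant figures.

Species balance on tank i: dCᵢ/dt = (Cᵢ₋₁ − Cᵢ)/τᵢ with τᵢ = Vᵢ/Q.
τ₁ = 78.9/11.2 = 7.0446 s; τ₂ = 169/11.2 = 15.089 s.
Solving the cascade with C₁(0)=C₂(0)=0 gives C₂(t) = C_in[1 − (τ₁ e^(−t/τ₁) − τ₂ e^(−t/τ₂))/(τ₁ − τ₂)].
At t = 36.3: e^(−t/τ₁) = 0.0057829, e^(−t/τ₂) = 0.090204.
C₂ = 2.84·[1 − (7.0446·0.0057829 − 15.089·0.090204)/(-8.0446)] = 2.84·0.83587 = 2.3739 kg/m³.

2.37 kg/m³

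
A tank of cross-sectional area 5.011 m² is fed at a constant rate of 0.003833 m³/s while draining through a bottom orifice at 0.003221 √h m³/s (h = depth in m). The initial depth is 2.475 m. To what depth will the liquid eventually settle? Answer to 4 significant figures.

1.416 m

A dh/dt = Q_in − 0.003221 √h. Steady state requires inflow = outflow:
Q_in = 0.003221 √h_ss ⇒ √h_ss = 0.003833/0.003221 = 1.19000.
h_ss = 1.19000² = 1.41611 m. (Since h₀ = 2.475 m > h_ss, the level will fall toward this value.)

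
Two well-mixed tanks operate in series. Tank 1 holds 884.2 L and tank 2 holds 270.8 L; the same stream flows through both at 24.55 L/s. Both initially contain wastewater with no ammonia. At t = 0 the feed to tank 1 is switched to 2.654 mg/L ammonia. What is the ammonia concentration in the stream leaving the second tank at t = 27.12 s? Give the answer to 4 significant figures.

Species balance on tank i: dCᵢ/dt = (Cᵢ₋₁ − Cᵢ)/τᵢ with τᵢ = Vᵢ/Q.
τ₁ = 884.2/24.55 = 36.0163 s; τ₂ = 270.8/24.55 = 11.0305 s.
Solving the cascade with C₁(0)=C₂(0)=0 gives C₂(t) = C_in[1 − (τ₁ e^(−t/τ₁) − τ₂ e^(−t/τ₂))/(τ₁ − τ₂)].
At t = 27.12: e^(−t/τ₁) = 0.470955, e^(−t/τ₂) = 0.0855524.
C₂ = 2.654·[1 − (36.0163·0.470955 − 11.0305·0.0855524)/(24.9857)] = 2.654·0.358900 = 0.952520 mg/L.

0.9525 mg/L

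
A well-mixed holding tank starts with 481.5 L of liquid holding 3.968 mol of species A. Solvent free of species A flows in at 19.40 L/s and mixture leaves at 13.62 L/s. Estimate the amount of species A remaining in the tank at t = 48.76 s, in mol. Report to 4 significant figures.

1.340 mol

Total volume: dV/dt = Q_in − Q_out = 5.78000 L/s, so V(t) = 481.5 + 5.78000 t and V(48.76) = 763.333 L.
Solute balance: dm/dt = 0 − Q_out C = −Q_out m/V(t).
Separate: dm/m = −Q_out dt/V(t) ⇒ ln(m/m₀) = −(Q_out/(Q_in−Q_out)) ln(V/V₀).
m = m₀ (V₀/V)^(Q_out/(Q_in−Q_out)) = 3.968 × (481.5/763.333)^(2.35640) = 1.33972 mol.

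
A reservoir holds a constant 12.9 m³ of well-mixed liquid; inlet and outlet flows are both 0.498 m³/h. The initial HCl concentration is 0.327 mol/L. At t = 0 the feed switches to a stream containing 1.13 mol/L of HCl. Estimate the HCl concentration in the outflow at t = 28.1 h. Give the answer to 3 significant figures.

Species balance on the tank: V dC/dt = Q(C_in − C).
So dC/dt = (C_in − C)/τ with τ = V/Q = 12.9/0.498 = 25.904 h.
C approaches C_in exponentially: C(t) = C_in + (C₀ − C_in) e^(−t/τ).
C(28.1) = 1.13 + (0.327 − 1.13)·e^(−28.1/25.904) = 1.13 + (-0.80300)·0.33797 = 0.85861 mol/L.

0.859 mol/L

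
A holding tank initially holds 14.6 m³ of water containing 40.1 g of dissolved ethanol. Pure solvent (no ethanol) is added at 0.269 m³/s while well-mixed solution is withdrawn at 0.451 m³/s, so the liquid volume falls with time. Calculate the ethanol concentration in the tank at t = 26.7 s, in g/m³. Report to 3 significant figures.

1.51 g/m³

Let m(t) be the amount of ethanol. Volume: V(t) = V₀ + (Q_in − Q_out) t = 14.6 − 0.18200 t; V(26.7) = 9.7406 m³.
Species balance (pure solvent in): dm/dt = −Q_out · m/V(t).
dm/m = −Q_out dt/(V₀ − 0.18200 t); integrating gives ln(m/m₀) = −(Q_out/(Q_in−Q_out)) ln(V/V₀).
m = m₀ (V₀/V)^(Q_out/(Q_in−Q_out)) = 40.1 × (14.6/9.7406)^(-2.4780) = 14.709 g.
C = m/V = 14.709/9.7406 = 1.5101 g/m³.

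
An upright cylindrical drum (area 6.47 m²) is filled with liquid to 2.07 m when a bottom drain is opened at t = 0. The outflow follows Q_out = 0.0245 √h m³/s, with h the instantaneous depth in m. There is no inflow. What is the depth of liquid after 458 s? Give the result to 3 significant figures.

0.327 m

With no inflow, A dh/dt = −0.0245 √h.
This is separable: 2 d(√h)/dt = −0.0245/A, so √h = √h₀ − (0.0245/(2A)) t.
√h = √2.07 − 0.0245·458/(2·6.47) = 1.4387 − 0.86716 = 0.57159.
h = 0.57159² = 0.32672 m.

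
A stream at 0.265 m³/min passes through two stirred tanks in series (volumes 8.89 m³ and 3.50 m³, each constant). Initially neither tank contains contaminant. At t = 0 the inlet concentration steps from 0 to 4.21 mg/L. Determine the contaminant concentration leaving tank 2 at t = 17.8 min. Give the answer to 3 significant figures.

Each tank obeys Vᵢ dCᵢ/dt = Q(Cᵢ₋₁ − Cᵢ), so τᵢ = Vᵢ/Q.
τ₁ = 8.89/0.265 = 33.547 min; τ₂ = 3.50/0.265 = 13.208 min.
Solving the cascade with C₁(0)=C₂(0)=0 gives C₂(t) = C_in[1 − (τ₁ e^(−t/τ₁) − τ₂ e^(−t/τ₂))/(τ₁ − τ₂)].
At t = 17.8: e^(−t/τ₁) = 0.58825, e^(−t/τ₂) = 0.25983.
C₂ = 4.21·[1 − (33.547·0.58825 − 13.208·0.25983)/(20.340)] = 4.21·0.19849 = 0.83562 mg/L.

0.836 mg/L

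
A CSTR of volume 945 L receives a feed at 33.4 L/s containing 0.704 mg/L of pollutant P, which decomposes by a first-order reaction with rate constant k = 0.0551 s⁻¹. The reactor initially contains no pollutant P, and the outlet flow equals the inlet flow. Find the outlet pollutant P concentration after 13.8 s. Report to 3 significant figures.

0.196 mg/L

V dC/dt = Q(C_in − C) − k V C.
dC/dt = (Q/V) C_in − (Q/V + k) C; effective rate a = Q/V + k = 0.035344 + 0.0551 = 0.090444 s⁻¹.
C_ss = Q C_in/(Q + kV) = 0.27511 mg/L; C(t) = C_ss + (C₀ − C_ss) e^(−a t).
C(13.8) = 0.27511 + (-0.27511)·e^(−0.090444·13.8) = 0.27511 + (-0.27511)·0.28704 = 0.19614 mg/L.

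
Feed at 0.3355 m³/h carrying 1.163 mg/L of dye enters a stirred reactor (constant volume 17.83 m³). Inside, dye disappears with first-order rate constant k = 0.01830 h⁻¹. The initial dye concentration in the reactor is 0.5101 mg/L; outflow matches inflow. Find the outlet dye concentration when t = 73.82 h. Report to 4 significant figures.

Accumulation = in − out − consumed: V dC/dt = Q C_in − Q C − k V C.
dC/dt = (Q/V) C_in − (Q/V + k) C; effective rate a = Q/V + k = 0.0188166 + 0.01830 = 0.0371166 h⁻¹.
C_ss = Q C_in/(Q + kV) = 0.589594 mg/L; C(t) = C_ss + (C₀ − C_ss) e^(−a t).
C(73.82) = 0.589594 + (-0.0794935)·e^(−0.0371166·73.82) = 0.589594 + (-0.0794935)·0.0645737 = 0.584460 mg/L.

0.5845 mg/L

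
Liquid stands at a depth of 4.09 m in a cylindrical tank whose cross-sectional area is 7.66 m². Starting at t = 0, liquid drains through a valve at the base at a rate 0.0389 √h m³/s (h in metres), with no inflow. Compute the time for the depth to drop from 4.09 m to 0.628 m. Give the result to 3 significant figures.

484 s

With no inflow, A dh/dt = −0.0389 √h.
This is separable: 2 d(√h)/dt = −0.0389/A, so √h = √h₀ − (0.0389/(2A)) t.
t = 2A(√h₀ − √h)/0.0389 = 2·7.66·(√4.09 − √0.628)/0.0389
  = 15.320 × (2.0224 − 0.79246) / 0.0389 = 484.38 s.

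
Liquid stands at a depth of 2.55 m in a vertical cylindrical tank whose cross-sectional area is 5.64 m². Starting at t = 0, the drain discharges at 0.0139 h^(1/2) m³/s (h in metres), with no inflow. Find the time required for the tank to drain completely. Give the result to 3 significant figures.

A dh/dt = −Q_out = −0.0139 √h.
∫ h^(−1/2) dh = −(0.0139/A) ∫ dt, giving 2√h = 2√h₀ − (0.0139/A) t.
Tank is empty when √h = 0: t_empty = 2A√h₀/0.0139.
t_empty = 2·5.64·√2.55/0.0139 = 11.280·1.5969/0.0139 = 1295.9 s.

1300 s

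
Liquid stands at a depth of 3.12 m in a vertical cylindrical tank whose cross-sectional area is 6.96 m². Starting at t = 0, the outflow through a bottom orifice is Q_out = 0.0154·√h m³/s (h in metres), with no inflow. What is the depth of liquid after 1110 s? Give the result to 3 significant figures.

Volume balance on the tank: A dh/dt = −0.0154 √h.
Separate and integrate: 2(√h − √h₀) = −(0.0154/A) t.
√h = √3.12 − 0.0154·1110/(2·6.96) = 1.7664 − 1.2280 = 0.53833.
h = 0.53833² = 0.28980 m.

0.290 m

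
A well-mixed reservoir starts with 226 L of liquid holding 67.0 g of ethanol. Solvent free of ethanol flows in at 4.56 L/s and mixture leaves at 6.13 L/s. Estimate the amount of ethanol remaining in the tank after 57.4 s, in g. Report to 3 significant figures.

9.19 g

Let m(t) be the amount of ethanol. Volume: V(t) = V₀ + (Q_in − Q_out) t = 226 − 1.5700 t; V(57.4) = 135.88 L.
Species balance (pure solvent in): dm/dt = −Q_out · m/V(t).
Separate: dm/m = −Q_out dt/V(t) ⇒ ln(m/m₀) = −(Q_out/(Q_in−Q_out)) ln(V/V₀).
m = m₀ (V₀/V)^(Q_out/(Q_in−Q_out)) = 67.0 × (226/135.88)^(-3.9045) = 9.1918 g.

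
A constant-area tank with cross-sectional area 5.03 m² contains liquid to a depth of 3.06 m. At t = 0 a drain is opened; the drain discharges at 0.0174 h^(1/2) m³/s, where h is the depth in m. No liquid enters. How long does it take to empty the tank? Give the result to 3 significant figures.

1010 s

With no inflow, A dh/dt = −0.0174 √h.
This is separable: 2 d(√h)/dt = −0.0174/A, so √h = √h₀ − (0.0174/(2A)) t.
Tank is empty when √h = 0: t_empty = 2A√h₀/0.0174.
t_empty = 2·5.03·√3.06/0.0174 = 10.060·1.7493/0.0174 = 1011.4 s.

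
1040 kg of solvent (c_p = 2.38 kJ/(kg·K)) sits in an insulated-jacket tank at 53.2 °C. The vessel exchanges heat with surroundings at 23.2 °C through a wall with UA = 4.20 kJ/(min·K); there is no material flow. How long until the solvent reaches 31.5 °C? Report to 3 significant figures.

757 min

Lumped-capacitance energy balance: M c_p dT/dt = UA(T_amb − T).
τ = M c_p/UA = 589.33 min; T_ss = T_amb = 23.200 °C.
T(t) = T_ss + (T₀ − T_ss)e^(−t/τ); set T = 31.5:
t = −τ ln[(T − T_ss)/(T₀ − T_ss)] = −589.33 · ln(0.27667) = 757.26 min.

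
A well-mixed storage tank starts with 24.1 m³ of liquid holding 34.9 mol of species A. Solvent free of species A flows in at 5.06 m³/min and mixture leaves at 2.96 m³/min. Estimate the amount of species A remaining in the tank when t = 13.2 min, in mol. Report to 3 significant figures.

11.9 mol

Total volume: dV/dt = Q_in − Q_out = 2.1000 m³/min, so V(t) = 24.1 + 2.1000 t and V(13.2) = 51.820 m³.
Solute balance: dm/dt = 0 − Q_out C = −Q_out m/V(t).
dm/m = −Q_out dt/(V₀ + 2.1000 t); integrating gives ln(m/m₀) = −(Q_out/(Q_in−Q_out)) ln(V/V₀).
m = m₀ (V₀/V)^(Q_out/(Q_in−Q_out)) = 34.9 × (24.1/51.820)^(1.4095) = 11.863 mol.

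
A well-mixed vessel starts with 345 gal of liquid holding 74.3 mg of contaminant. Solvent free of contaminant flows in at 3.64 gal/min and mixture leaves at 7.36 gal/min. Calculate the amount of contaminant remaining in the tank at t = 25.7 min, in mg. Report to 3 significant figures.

Total volume: dV/dt = Q_in − Q_out = -3.7200 gal/min, so V(t) = 345 − 3.7200 t and V(25.7) = 249.40 gal.
Solute balance: dm/dt = 0 − Q_out C = −Q_out m/V(t).
dm/m = −Q_out dt/(V₀ − 3.7200 t); integrating gives ln(m/m₀) = −(Q_out/(Q_in−Q_out)) ln(V/V₀).
m = m₀ (V₀/V)^(Q_out/(Q_in−Q_out)) = 74.3 × (345/249.40)^(-1.9785) = 39.099 mg.

39.1 mg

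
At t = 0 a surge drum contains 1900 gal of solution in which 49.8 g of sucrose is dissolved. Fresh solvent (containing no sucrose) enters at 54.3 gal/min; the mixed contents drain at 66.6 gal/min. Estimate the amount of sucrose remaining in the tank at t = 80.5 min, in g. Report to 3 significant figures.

0.924 g

Total volume: dV/dt = Q_in − Q_out = -12.300 gal/min, so V(t) = 1900 − 12.300 t and V(80.5) = 909.85 gal.
No sucrose enters, so dm/dt = −Q_out · (m/V).
dm/m = −Q_out dt/(V₀ − 12.300 t); integrating gives ln(m/m₀) = −(Q_out/(Q_in−Q_out)) ln(V/V₀).
m = m₀ (V₀/V)^(Q_out/(Q_in−Q_out)) = 49.8 × (1900/909.85)^(-5.4146) = 0.92410 g.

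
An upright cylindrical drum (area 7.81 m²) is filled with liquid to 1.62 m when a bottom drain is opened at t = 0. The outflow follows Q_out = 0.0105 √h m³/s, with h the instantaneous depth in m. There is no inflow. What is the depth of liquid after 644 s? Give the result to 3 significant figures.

A dh/dt = −Q_out = −0.0105 √h.
Separate and integrate: 2(√h − √h₀) = −(0.0105/A) t.
√h = √1.62 − 0.0105·644/(2·7.81) = 1.2728 − 0.43291 = 0.83989.
h = 0.83989² = 0.70541 m.

0.705 m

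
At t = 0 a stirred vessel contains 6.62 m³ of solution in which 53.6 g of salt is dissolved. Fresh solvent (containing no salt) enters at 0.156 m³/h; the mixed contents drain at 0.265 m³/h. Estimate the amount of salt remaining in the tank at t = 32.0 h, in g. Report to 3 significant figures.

8.69 g

Total volume: dV/dt = Q_in − Q_out = -0.10900 m³/h, so V(t) = 6.62 − 0.10900 t and V(32.0) = 3.1320 m³.
Species balance (pure solvent in): dm/dt = −Q_out · m/V(t).
Separate: dm/m = −Q_out dt/V(t) ⇒ ln(m/m₀) = −(Q_out/(Q_in−Q_out)) ln(V/V₀).
m = m₀ (V₀/V)^(Q_out/(Q_in−Q_out)) = 53.6 × (6.62/3.1320)^(-2.4312) = 8.6884 g.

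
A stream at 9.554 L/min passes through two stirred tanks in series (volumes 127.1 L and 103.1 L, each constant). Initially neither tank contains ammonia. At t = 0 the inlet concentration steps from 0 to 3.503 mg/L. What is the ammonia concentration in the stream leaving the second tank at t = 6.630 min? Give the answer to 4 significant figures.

0.3735 mg/L

Each tank obeys Vᵢ dCᵢ/dt = Q(Cᵢ₋₁ − Cᵢ), so τᵢ = Vᵢ/Q.
τ₁ = 127.1/9.554 = 13.3033 min; τ₂ = 103.1/9.554 = 10.7913 min.
Tank 1: C₁ = C_in(1 − e^(−t/τ₁)). Tank 2 (τ₁ ≠ τ₂): C₂ = C_in[1 − (τ₁ e^(−t/τ₁) − τ₂ e^(−t/τ₂))/(τ₁ − τ₂)].
At t = 6.630: e^(−t/τ₁) = 0.607519, e^(−t/τ₂) = 0.540974.
C₂ = 3.503·[1 − (13.3033·0.607519 − 10.7913·0.540974)/(2.51204)] = 3.503·0.106613 = 0.373466 mg/L.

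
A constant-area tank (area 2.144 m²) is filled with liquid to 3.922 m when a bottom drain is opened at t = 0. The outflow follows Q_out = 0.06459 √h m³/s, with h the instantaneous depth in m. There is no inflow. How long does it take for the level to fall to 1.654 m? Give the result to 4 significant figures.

With no inflow, A dh/dt = −0.06459 √h.
∫ h^(−1/2) dh = −(0.06459/A) ∫ dt, giving 2√h = 2√h₀ − (0.06459/A) t.
t = 2A(√h₀ − √h)/0.06459 = 2·2.144·(√3.922 − √1.654)/0.06459
  = 4.28800 × (1.98040 − 1.28608) / 0.06459 = 46.0948 s.

46.09 s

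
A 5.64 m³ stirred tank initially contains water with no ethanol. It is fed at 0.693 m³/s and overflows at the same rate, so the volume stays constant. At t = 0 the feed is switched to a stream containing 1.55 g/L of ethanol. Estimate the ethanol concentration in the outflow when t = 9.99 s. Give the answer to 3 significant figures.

1.10 g/L

Transient balance on the dissolved component: V dC/dt = Q(C_in − C).
Time constant τ = V/Q = 5.64/0.693 = 8.1385 s.
This is linear first-order; C(t) = C_in + (C₀ − C_in) e^(−t/τ).
C(9.99) = 1.55 + (0 − 1.55)·e^(−9.99/8.1385) = 1.55 + (-1.5500)·0.29303 = 1.0958 g/L.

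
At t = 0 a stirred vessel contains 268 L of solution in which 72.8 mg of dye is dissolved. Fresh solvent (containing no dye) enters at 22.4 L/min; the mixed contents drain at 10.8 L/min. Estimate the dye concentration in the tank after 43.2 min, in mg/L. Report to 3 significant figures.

0.0355 mg/L

Total volume: dV/dt = Q_in − Q_out = 11.600 L/min, so V(t) = 268 + 11.600 t and V(43.2) = 769.12 L.
Species balance (pure solvent in): dm/dt = −Q_out · m/V(t).
dm/m = −Q_out dt/(V₀ + 11.600 t); integrating gives ln(m/m₀) = −(Q_out/(Q_in−Q_out)) ln(V/V₀).
m = m₀ (V₀/V)^(Q_out/(Q_in−Q_out)) = 72.8 × (268/769.12)^(0.93103) = 27.280 mg.
C = m/V = 27.280/769.12 = 0.035469 mg/L.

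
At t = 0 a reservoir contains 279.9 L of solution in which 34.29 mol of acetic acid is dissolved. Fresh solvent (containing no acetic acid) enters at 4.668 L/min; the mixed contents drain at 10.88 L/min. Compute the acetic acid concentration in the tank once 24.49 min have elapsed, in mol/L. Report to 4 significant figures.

0.06796 mol/L

Total volume: dV/dt = Q_in − Q_out = -6.21200 L/min, so V(t) = 279.9 − 6.21200 t and V(24.49) = 127.768 L.
No acetic acid enters, so dm/dt = −Q_out · (m/V).
Separate: dm/m = −Q_out dt/V(t) ⇒ ln(m/m₀) = −(Q_out/(Q_in−Q_out)) ln(V/V₀).
m = m₀ (V₀/V)^(Q_out/(Q_in−Q_out)) = 34.29 × (279.9/127.768)^(-1.75145) = 8.68277 mol.
C = m/V = 8.68277/127.768 = 0.0679573 mol/L.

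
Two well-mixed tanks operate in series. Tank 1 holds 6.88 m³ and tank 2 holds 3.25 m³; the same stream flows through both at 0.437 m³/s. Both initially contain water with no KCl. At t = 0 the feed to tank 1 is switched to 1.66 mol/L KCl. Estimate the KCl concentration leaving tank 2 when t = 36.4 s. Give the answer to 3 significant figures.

1.36 mol/L

Time constants: τᵢ = Vᵢ/Q for each well-mixed tank.
τ₁ = 6.88/0.437 = 15.744 s; τ₂ = 3.25/0.437 = 7.4371 s.
Solving the cascade with C₁(0)=C₂(0)=0 gives C₂(t) = C_in[1 − (τ₁ e^(−t/τ₁) − τ₂ e^(−t/τ₂))/(τ₁ − τ₂)].
At t = 36.4: e^(−t/τ₁) = 0.099059, e^(−t/τ₂) = 0.0074884.
C₂ = 1.66·[1 − (15.744·0.099059 − 7.4371·0.0074884)/(8.3066)] = 1.66·0.81896 = 1.3595 mol/L.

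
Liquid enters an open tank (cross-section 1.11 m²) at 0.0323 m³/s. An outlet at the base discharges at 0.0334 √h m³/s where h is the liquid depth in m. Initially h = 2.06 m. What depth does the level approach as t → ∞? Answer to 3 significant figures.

Accumulation of liquid (constant cross-section A): A dh/dt = Q_in − 0.0334 √h. At steady state dh/dt = 0:
Q_in = 0.0334 √h_ss ⇒ √h_ss = 0.0323/0.0334 = 0.96707.
h_ss = 0.96707² = 0.93522 m. (Since h₀ = 2.06 m > h_ss, the level will fall toward this value.)

0.935 m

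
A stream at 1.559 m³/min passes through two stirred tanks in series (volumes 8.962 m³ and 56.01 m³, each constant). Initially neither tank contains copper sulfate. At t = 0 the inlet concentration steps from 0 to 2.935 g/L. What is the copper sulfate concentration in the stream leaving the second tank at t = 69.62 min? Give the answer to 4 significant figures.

Time constants: τᵢ = Vᵢ/Q for each well-mixed tank.
τ₁ = 8.962/1.559 = 5.74856 min; τ₂ = 56.01/1.559 = 35.9269 min.
Tank 1: C₁ = C_in(1 − e^(−t/τ₁)). Tank 2 (τ₁ ≠ τ₂): C₂ = C_in[1 − (τ₁ e^(−t/τ₁) − τ₂ e^(−t/τ₂))/(τ₁ − τ₂)].
At t = 69.62: e^(−t/τ₁) = 5.49943e-06, e^(−t/τ₂) = 0.144017.
C₂ = 2.935·[1 − (5.74856·5.49943e-06 − 35.9269·0.144017)/(-30.1783)] = 2.935·0.828551 = 2.43180 g/L.

2.432 g/L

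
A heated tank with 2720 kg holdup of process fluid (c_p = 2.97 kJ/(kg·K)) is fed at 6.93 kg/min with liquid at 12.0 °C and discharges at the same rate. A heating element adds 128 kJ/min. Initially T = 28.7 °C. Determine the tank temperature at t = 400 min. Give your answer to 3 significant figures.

M c_p dT/dt = ṁ c_p (T_in − T) + Q̇.
Rearrange: dT/dt = (T_ss − T)/τ with τ = M/ṁ = 392.50 min and T_ss = T_in + Q̇/(ṁ c_p) = 18.219 °C.
T approaches T_ss exponentially: T(t) = T_ss + (T₀ − T_ss) e^(−t/τ).
T(400) = 18.219 + (10.481)·e^(−400/392.50) = 18.219 + (10.481)·0.36091 = 22.002 °C.

22.0 °C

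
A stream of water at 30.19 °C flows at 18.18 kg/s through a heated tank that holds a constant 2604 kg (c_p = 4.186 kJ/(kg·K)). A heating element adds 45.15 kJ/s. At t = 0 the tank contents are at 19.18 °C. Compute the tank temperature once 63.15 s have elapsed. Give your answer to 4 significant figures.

23.32 °C

M c_p dT/dt = ṁ c_p (T_in − T) + Q̇.
Rearrange: dT/dt = (T_ss − T)/τ with τ = M/ṁ = 143.234 s and T_ss = T_in + Q̇/(ṁ c_p) = 30.7833 °C.
Integrating: T(t) = T_ss + (T₀ − T_ss) e^(−t/τ).
T(63.15) = 30.7833 + (-11.6033)·e^(−63.15/143.234) = 30.7833 + (-11.6033)·0.643466 = 23.3170 °C.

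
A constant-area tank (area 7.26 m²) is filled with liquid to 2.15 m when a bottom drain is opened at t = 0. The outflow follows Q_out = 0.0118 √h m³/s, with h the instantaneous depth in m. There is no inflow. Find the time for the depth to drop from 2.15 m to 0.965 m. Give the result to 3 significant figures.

595 s

A dh/dt = −Q_out = −0.0118 √h.
This is separable: 2 d(√h)/dt = −0.0118/A, so √h = √h₀ − (0.0118/(2A)) t.
t = 2A(√h₀ − √h)/0.0118 = 2·7.26·(√2.15 − √0.965)/0.0118
  = 14.520 × (1.4663 − 0.98234) / 0.0118 = 595.50 s.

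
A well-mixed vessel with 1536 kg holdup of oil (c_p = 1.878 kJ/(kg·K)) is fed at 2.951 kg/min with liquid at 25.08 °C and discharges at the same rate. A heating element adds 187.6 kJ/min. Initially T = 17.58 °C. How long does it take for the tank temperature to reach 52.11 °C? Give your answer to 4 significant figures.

938.0 min

Heat balance on the well-mixed liquid: M c_p dT/dt = ṁ c_p (T_in − T) + 187.6.
τ = M/ṁ = 520.502 min; T_ss = T_in + Q̇/(ṁ c_p) = 58.9307 °C.
T(t) = T_ss + (T₀ − T_ss) e^(−t/τ). Set T = 52.11:
e^(−t/τ) = (52.11 − 58.9307)/(17.58 − 58.9307) = 0.164948
t = −520.502 · ln(0.164948) = 938.008 min.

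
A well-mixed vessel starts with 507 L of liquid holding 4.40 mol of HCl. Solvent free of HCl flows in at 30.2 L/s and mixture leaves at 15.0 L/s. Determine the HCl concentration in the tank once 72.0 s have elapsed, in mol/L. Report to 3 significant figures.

0.000883 mol/L

Total volume: dV/dt = Q_in − Q_out = 15.200 L/s, so V(t) = 507 + 15.200 t and V(72.0) = 1601.4 L.
No HCl enters, so dm/dt = −Q_out · (m/V).
dm/m = −Q_out dt/(V₀ + 15.200 t); integrating gives ln(m/m₀) = −(Q_out/(Q_in−Q_out)) ln(V/V₀).
m = m₀ (V₀/V)^(Q_out/(Q_in−Q_out)) = 4.40 × (507/1601.4)^(0.98684) = 1.4143 mol.
C = m/V = 1.4143/1601.4 = 0.00088315 mol/L.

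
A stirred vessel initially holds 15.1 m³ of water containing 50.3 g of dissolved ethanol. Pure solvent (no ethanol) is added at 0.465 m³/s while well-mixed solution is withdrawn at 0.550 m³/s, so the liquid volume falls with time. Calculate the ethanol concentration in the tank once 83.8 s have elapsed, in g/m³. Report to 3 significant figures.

0.102 g/m³

Let m(t) be the amount of ethanol. Volume: V(t) = V₀ + (Q_in − Q_out) t = 15.1 − 0.085000 t; V(83.8) = 7.9770 m³.
Species balance (pure solvent in): dm/dt = −Q_out · m/V(t).
Separate: dm/m = −Q_out dt/V(t) ⇒ ln(m/m₀) = −(Q_out/(Q_in−Q_out)) ln(V/V₀).
m = m₀ (V₀/V)^(Q_out/(Q_in−Q_out)) = 50.3 × (15.1/7.9770)^(-6.4706) = 0.80970 g.
C = m/V = 0.80970/7.9770 = 0.10150 g/m³.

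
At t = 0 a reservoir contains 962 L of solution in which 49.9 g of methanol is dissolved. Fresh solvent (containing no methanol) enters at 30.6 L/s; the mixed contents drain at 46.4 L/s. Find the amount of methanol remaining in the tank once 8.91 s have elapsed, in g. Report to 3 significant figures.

Total volume: dV/dt = Q_in − Q_out = -15.800 L/s, so V(t) = 962 − 15.800 t and V(8.91) = 821.22 L.
Solute balance: dm/dt = 0 − Q_out C = −Q_out m/V(t).
dm/m = −Q_out dt/(V₀ − 15.800 t); integrating gives ln(m/m₀) = −(Q_out/(Q_in−Q_out)) ln(V/V₀).
m = m₀ (V₀/V)^(Q_out/(Q_in−Q_out)) = 49.9 × (962/821.22)^(-2.9367) = 31.355 g.

31.4 g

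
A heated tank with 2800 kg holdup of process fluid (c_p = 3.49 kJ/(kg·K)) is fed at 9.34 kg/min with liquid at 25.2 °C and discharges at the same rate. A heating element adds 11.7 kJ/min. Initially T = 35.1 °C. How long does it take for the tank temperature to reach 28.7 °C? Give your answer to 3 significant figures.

333 min

Unsteady energy balance on the tank contents: M c_p dT/dt = ṁ c_p (T_in − T) + 11.7.
τ = M/ṁ = 299.79 min; T_ss = T_in + Q̇/(ṁ c_p) = 25.559 °C.
T(t) = T_ss + (T₀ − T_ss) e^(−t/τ). Set T = 28.7:
e^(−t/τ) = (28.7 − 25.559)/(35.1 − 25.559) = 0.32922
t = −299.79 · ln(0.32922) = 333.07 min.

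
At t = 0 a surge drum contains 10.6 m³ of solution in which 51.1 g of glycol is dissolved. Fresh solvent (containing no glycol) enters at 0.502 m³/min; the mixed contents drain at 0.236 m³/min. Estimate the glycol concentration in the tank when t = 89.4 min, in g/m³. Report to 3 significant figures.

Total volume: dV/dt = Q_in − Q_out = 0.26600 m³/min, so V(t) = 10.6 + 0.26600 t and V(89.4) = 34.380 m³.
Species balance (pure solvent in): dm/dt = −Q_out · m/V(t).
Separate: dm/m = −Q_out dt/V(t) ⇒ ln(m/m₀) = −(Q_out/(Q_in−Q_out)) ln(V/V₀).
m = m₀ (V₀/V)^(Q_out/(Q_in−Q_out)) = 51.1 × (10.6/34.380)^(0.88722) = 17.991 g.
C = m/V = 17.991/34.380 = 0.52328 g/m³.

0.523 g/m³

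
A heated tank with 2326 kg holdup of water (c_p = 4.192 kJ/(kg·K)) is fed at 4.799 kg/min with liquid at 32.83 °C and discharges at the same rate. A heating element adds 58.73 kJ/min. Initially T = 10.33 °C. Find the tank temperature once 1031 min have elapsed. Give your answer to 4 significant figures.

Heat balance on the well-mixed liquid: M c_p dT/dt = ṁ c_p (T_in − T) + 58.73.
Rearrange: dT/dt = (T_ss − T)/τ with τ = M/ṁ = 484.684 min and T_ss = T_in + Q̇/(ṁ c_p) = 35.7494 °C.
T approaches T_ss exponentially: T(t) = T_ss + (T₀ − T_ss) e^(−t/τ).
T(1031) = 35.7494 + (-25.4194)·e^(−1031/484.684) = 35.7494 + (-25.4194)·0.119176 = 32.7200 °C.

32.72 °C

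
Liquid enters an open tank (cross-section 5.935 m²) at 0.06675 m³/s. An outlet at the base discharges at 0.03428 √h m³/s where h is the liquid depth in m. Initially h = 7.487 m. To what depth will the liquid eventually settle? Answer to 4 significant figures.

3.792 m

Accumulation of liquid (constant cross-section A): A dh/dt = Q_in − 0.03428 √h. At steady state dh/dt = 0:
Q_in = 0.03428 √h_ss ⇒ √h_ss = 0.06675/0.03428 = 1.94720.
h_ss = 1.94720² = 3.79159 m. (Since h₀ = 7.487 m > h_ss, the level will fall toward this value.)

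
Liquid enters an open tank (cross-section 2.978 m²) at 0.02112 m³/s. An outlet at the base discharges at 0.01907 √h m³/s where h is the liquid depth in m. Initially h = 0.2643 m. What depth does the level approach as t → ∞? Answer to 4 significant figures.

A dh/dt = Q_in − 0.01907 √h. Steady state requires inflow = outflow:
Q_in = 0.01907 √h_ss ⇒ √h_ss = 0.02112/0.01907 = 1.10750.
h_ss = 1.10750² = 1.22655 m. (Since h₀ = 0.2643 m < h_ss, the level will rise toward this value.)

1.227 m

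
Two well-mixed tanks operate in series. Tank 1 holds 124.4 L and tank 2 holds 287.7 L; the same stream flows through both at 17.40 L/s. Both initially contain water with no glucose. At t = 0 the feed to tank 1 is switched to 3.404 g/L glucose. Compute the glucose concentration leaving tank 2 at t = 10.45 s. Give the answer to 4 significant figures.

Each tank obeys Vᵢ dCᵢ/dt = Q(Cᵢ₋₁ − Cᵢ), so τᵢ = Vᵢ/Q.
τ₁ = 124.4/17.40 = 7.14943 s; τ₂ = 287.7/17.40 = 16.5345 s.
Solving the cascade with C₁(0)=C₂(0)=0 gives C₂(t) = C_in[1 − (τ₁ e^(−t/τ₁) − τ₂ e^(−t/τ₂))/(τ₁ − τ₂)].
At t = 10.45: e^(−t/τ₁) = 0.231852, e^(−t/τ₂) = 0.531521.
C₂ = 3.404·[1 − (7.14943·0.231852 − 16.5345·0.531521)/(-9.38506)] = 3.404·0.240195 = 0.817623 g/L.

0.8176 g/L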